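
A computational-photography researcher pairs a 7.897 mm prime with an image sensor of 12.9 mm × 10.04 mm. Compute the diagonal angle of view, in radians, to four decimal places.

Sensor diagonal = √(12.9² + 10.04²) = √267.2116 ≈ 16.3466 mm.
Angle of view α = 2·arctan(d/2f) with d = 16.3466 mm and f = 7.897 mm.
d/2f = 1.03499; arctan(1.03499) ≈ 0.8026 rad, so α ≈ 1.6052 rad.

1.6052 rad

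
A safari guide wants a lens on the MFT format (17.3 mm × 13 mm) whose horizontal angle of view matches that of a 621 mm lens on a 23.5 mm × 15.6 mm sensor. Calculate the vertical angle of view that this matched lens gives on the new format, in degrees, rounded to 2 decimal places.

1.63°

Equal horizontal AOV ⇒ f₂ = f₁ · 17.3/23.5 = 621 × 0.73617 ≈ 457.1617 mm.
Vertical AOV on the new format = 2·arctan(13 / (2 × 457.1617)) = 2·arctan(0.01422) ≈ 1.6292°.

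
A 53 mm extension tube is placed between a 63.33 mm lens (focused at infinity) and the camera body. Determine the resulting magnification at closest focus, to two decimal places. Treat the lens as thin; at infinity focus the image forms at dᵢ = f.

0.84×

The tube moves the image plane from f to f + e, so dᵢ = 63.33 + 53 = 116.33 mm. Focus is achieved when 1/f = 1/dₒ + 1/dᵢ, giving dₒ = 1/(1/f − 1/(f+e)).
Magnification m = dᵢ/dₒ = (f+e)·(1/f − 1/(f+e)) = e/f = 53/63.33 ≈ 0.8369.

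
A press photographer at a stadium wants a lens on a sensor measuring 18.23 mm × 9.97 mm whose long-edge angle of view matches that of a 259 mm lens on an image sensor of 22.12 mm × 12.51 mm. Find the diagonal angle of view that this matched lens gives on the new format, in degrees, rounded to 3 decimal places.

5.573°

Equal long-edge AOV ⇒ f₂ = f₁ · 18.23/22.12 = 259 × 0.82414 ≈ 213.4525 mm.
Sensor diagonal = √(18.23² + 9.97²) = √431.7338 ≈ 20.7782 mm.
Diagonal AOV on the new format = 2·arctan(20.7782 / (2 × 213.4525)) = 2·arctan(0.04867) ≈ 5.5730°.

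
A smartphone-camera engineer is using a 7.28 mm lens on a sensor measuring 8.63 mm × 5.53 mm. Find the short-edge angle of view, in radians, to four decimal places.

Angle of view α = 2·arctan(h/2f) with h = 5.53 mm and f = 7.28 mm.
h/2f = 0.37981; arctan(0.37981) ≈ 0.3630 rad, so α ≈ 0.7260 rad.

0.7260 rad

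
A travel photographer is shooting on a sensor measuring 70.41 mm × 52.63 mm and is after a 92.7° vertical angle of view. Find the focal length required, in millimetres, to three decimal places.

25.103 mm

From α = 2·arctan(h/2f) we get f = h / (2·tan(α/2)).
With h = 52.63 mm and α/2 = 46.35°, tan(α/2) ≈ 1.04827, so f ≈ 52.63 / 2.09654 ≈ 25.1033 mm.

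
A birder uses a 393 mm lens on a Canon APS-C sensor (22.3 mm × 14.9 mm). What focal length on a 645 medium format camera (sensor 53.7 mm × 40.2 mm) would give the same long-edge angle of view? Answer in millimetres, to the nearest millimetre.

946 mm

Equal angle of view means equal width/f ratio, so f₂ = f₁ · (width₂/width₁) = 393 × 53.7/22.3.
f₂ = 393 × 2.40807 ≈ 946.372 mm.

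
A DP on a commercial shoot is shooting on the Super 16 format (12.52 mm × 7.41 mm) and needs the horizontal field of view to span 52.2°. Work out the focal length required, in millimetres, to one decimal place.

12.8 mm

From α = 2·arctan(w/2f) we get f = w / (2·tan(α/2)).
With w = 12.52 mm and α/2 = 26.1°, tan(α/2) ≈ 0.48989, so f ≈ 12.52 / 0.97979 ≈ 12.7782 mm.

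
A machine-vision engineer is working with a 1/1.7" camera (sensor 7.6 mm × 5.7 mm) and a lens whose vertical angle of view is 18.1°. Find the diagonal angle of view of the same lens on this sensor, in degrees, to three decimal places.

29.734°

From the vertical AOV: f = 5.7 / (2·tan(9.05°)) = 5.7 / 0.31856 ≈ 17.8931 mm.
Sensor diagonal = √(7.6² + 5.7²) = √90.2500 ≈ 9.5000 mm.
Diagonal AOV = 2·arctan(9.5000 / (2 × 17.8931)) = 2·arctan(0.26547) ≈ 29.7343°.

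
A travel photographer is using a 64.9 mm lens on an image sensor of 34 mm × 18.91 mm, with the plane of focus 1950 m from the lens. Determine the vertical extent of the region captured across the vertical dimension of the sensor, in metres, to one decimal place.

dₒ: 1950 m = 1.95e+06 mm.
Similar triangles through the lens centre give W/dₒ = h/dᵢ; with 1/f = 1/dₒ + 1/dᵢ this gives W = h·(dₒ − f)/f.
W = 18.91 mm × (1.95e+06 − 64.9) / 64.9 = 18.91 × 30045.2250 ≈ 568155.204 mm = 568.155 m.

568.2 m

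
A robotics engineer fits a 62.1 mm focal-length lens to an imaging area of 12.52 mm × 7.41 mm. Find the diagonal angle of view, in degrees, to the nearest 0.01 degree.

13.36°

Sensor diagonal = √(12.52² + 7.41²) = √211.6585 ≈ 14.5485 mm.
Angle of view α = 2·arctan(d/2f) with d = 14.5485 mm and f = 62.1 mm.
d/2f = 0.11714; arctan(0.11714) ≈ 6.6810°, so α ≈ 13.3621°.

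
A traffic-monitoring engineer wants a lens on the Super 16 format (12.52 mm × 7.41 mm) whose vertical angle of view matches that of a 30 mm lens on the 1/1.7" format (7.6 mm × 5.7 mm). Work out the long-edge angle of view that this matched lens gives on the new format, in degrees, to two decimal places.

Equal vertical AOV ⇒ f₂ = f₁ · 7.41/5.7 = 30 × 1.30000 ≈ 39.0000 mm.
Long-edge AOV on the new format = 2·arctan(12.52 / (2 × 39.0000)) = 2·arctan(0.16051) ≈ 18.2378°.

18.24°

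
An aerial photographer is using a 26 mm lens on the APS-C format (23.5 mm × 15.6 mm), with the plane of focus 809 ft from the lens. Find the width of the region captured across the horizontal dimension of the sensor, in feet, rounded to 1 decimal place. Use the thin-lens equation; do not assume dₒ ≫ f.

731.1 ft

dₒ: 809 ft × 304.8 mm/ft = 246583.19 mm.
Similar triangles through the lens centre give W/dₒ = w/dᵢ; with 1/f = 1/dₒ + 1/dᵢ this gives W = w·(dₒ − f)/f.
W = 23.5 mm × (246583 − 26) / 26 = 23.5 × 9482.9689 ≈ 222849.770 mm = 222849.770/304.8 ft = 731.134 ft.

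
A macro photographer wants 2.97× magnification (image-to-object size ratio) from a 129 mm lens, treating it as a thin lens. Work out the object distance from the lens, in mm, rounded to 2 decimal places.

172.43 mm

With m = dᵢ/dₒ and 1/f = 1/dₒ + 1/dᵢ, substituting dᵢ = m·dₒ gives 1/f = (1 + 1/m)/dₒ, hence dₒ = f·(1 + 1/m).
dₒ = 129 × (1 + 1/2.97) = 129 × 1.33670 ≈ 172.434 mm.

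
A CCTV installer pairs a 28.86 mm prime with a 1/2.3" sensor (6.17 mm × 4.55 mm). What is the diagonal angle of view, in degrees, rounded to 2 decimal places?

15.13°

Sensor diagonal = √(6.17² + 4.55²) = √58.7714 ≈ 7.6663 mm.
Angle of view α = 2·arctan(d/2f) with d = 7.6663 mm and f = 28.86 mm.
d/2f = 0.13282; arctan(0.13282) ≈ 7.5656°, so α ≈ 15.1313°.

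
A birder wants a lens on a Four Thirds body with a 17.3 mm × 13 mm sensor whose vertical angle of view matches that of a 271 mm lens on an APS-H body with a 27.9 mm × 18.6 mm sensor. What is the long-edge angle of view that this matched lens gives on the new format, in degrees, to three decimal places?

5.230°

Equal vertical AOV ⇒ f₂ = f₁ · 13/18.6 = 271 × 0.69892 ≈ 189.4086 mm.
Long-edge AOV on the new format = 2·arctan(17.3 / (2 × 189.4086)) = 2·arctan(0.04567) ≈ 5.2296°.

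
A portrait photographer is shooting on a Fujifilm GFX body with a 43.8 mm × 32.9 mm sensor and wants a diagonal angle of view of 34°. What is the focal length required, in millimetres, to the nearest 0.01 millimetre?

89.59 mm

Sensor diagonal = √(43.8² + 32.9²) = √3000.8500 ≈ 54.7800 mm.
From α = 2·arctan(d/2f) we get f = d / (2·tan(α/2)).
With d = 54.7800 mm and α/2 = 17°, tan(α/2) ≈ 0.30573, so f ≈ 54.7800 / 0.61146 ≈ 89.5887 mm.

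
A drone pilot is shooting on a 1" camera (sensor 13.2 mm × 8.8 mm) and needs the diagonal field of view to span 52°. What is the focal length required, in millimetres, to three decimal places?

Sensor diagonal = √(13.2² + 8.8²) = √251.6800 ≈ 15.8644 mm.
From α = 2·arctan(d/2f) we get f = d / (2·tan(α/2)).
With d = 15.8644 mm and α/2 = 26°, tan(α/2) ≈ 0.48773, so f ≈ 15.8644 / 0.97547 ≈ 16.2634 mm.

16.263 mm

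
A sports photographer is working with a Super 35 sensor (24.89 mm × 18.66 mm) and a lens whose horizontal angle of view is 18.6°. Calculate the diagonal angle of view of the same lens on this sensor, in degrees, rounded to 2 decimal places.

From the horizontal AOV: f = 24.89 / (2·tan(9.3°)) = 24.89 / 0.32751 ≈ 75.9971 mm.
Sensor diagonal = √(24.89² + 18.66²) = √967.7077 ≈ 31.1080 mm.
Diagonal AOV = 2·arctan(31.1080 / (2 × 75.9971)) = 2·arctan(0.20467) ≈ 23.1335°.

23.13°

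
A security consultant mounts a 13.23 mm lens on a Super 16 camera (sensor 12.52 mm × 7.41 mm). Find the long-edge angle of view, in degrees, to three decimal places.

50.644°

Angle of view α = 2·arctan(w/2f) with w = 12.52 mm and f = 13.23 mm.
w/2f = 0.47317; arctan(0.47317) ≈ 25.3220°, so α ≈ 50.6439°.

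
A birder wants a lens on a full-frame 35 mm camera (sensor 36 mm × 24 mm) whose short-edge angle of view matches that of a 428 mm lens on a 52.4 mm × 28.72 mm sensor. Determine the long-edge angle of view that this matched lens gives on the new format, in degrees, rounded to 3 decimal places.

Equal short-edge AOV ⇒ f₂ = f₁ · 24/28.72 = 428 × 0.83565 ≈ 357.6602 mm.
Long-edge AOV on the new format = 2·arctan(36 / (2 × 357.6602)) = 2·arctan(0.05033) ≈ 5.7622°.

5.762°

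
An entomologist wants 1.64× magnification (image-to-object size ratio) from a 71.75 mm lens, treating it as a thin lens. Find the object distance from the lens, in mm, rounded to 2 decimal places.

115.50 mm

With m = dᵢ/dₒ and 1/f = 1/dₒ + 1/dᵢ, substituting dᵢ = m·dₒ gives 1/f = (1 + 1/m)/dₒ, hence dₒ = f·(1 + 1/m).
dₒ = 71.75 × (1 + 1/1.64) = 71.75 × 1.60976 ≈ 115.500 mm.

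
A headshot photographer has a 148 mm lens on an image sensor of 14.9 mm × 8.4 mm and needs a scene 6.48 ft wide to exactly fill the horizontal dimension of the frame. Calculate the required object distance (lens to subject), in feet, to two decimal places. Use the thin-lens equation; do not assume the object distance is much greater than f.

W: 6.48 ft × 304.8 mm/ft = 1975.10 mm.
Magnification m = w/W = dᵢ/dₒ; combined with 1/f = 1/dₒ + 1/dᵢ this gives dₒ = f·(1 + W/w).
dₒ = 148 mm × (1 + 1975.1/14.9) = 148 × 133.5573 ≈ 19766.482 mm = 19766.482/304.8 ft = 64.8507 ft.

64.85 ft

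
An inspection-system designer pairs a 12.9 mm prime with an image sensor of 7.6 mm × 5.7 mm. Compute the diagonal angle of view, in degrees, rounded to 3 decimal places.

Sensor diagonal = √(7.6² + 5.7²) = √90.2500 ≈ 9.5000 mm.
Angle of view α = 2·arctan(d/2f) with d = 9.5000 mm and f = 12.9 mm.
d/2f = 0.36822; arctan(0.36822) ≈ 20.2146°, so α ≈ 40.4291°.

40.429°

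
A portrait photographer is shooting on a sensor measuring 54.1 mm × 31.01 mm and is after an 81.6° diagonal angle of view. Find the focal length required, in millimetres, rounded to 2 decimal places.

Sensor diagonal = √(54.1² + 31.01²) = √3888.4301 ≈ 62.3573 mm.
From α = 2·arctan(d/2f) we get f = d / (2·tan(α/2)).
With d = 62.3573 mm and α/2 = 40.8°, tan(α/2) ≈ 0.86318, so f ≈ 62.3573 / 1.72635 ≈ 36.1208 mm.

36.12 mm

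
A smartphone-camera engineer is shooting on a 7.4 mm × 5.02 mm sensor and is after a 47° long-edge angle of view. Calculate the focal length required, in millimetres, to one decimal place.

8.5 mm

From α = 2·arctan(w/2f) we get f = w / (2·tan(α/2)).
With w = 7.4 mm and α/2 = 23.5°, tan(α/2) ≈ 0.43481, so f ≈ 7.4 / 0.86962 ≈ 8.5094 mm.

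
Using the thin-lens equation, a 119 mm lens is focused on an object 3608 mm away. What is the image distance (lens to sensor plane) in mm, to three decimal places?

123.059 mm

1/dᵢ = 1/f − 1/dₒ = 1/119 − 1/3608 = 0.0081262 mm⁻¹.
dᵢ = 1/0.0081262 ≈ 123.0588 mm.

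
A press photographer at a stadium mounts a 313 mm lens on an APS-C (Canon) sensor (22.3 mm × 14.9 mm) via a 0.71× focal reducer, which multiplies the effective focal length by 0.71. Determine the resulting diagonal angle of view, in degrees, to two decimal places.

6.91°

Effective focal length f = 313 × 0.71 = 222.23 mm.
Sensor diagonal = √(22.3² + 14.9²) = √719.3000 ≈ 26.8198 mm.
α = 2·arctan(26.820 / (2 × 222.23)) = 2·arctan(0.06034) ≈ 6.9064°.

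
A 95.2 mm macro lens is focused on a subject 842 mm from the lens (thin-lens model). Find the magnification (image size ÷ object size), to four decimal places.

0.1275×

Thin lens: 1/f = 1/dₒ + 1/dᵢ → 1/dᵢ = 1/95.2 − 1/842 = 0.0093166 mm⁻¹, so dᵢ ≈ 107.3358 mm.
Magnification m = dᵢ/dₒ = 107.3358/842 ≈ 0.12748.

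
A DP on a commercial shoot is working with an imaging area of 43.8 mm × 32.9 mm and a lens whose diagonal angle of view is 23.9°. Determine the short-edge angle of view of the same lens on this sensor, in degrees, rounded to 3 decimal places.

Sensor diagonal = √(43.8² + 32.9²) = √3000.8500 ≈ 54.7800 mm.
From the diagonal AOV: f = 54.7800 / (2·tan(11.95°)) = 54.7800 / 0.42329 ≈ 129.4151 mm.
Short-edge AOV = 2·arctan(32.9 / (2 × 129.4151)) = 2·arctan(0.12711) ≈ 14.4881°.

14.488°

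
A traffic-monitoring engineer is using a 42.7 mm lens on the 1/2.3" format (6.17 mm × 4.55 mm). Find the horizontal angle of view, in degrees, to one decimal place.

Angle of view α = 2·arctan(w/2f) with w = 6.17 mm and f = 42.7 mm.
w/2f = 0.07225; arctan(0.07225) ≈ 4.1323°, so α ≈ 8.2647°.

8.3°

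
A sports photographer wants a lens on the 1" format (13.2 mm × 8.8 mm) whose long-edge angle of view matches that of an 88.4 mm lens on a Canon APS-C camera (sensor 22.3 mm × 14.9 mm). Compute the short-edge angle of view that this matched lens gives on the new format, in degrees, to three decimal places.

9.613°

Equal long-edge AOV ⇒ f₂ = f₁ · 13.2/22.3 = 88.4 × 0.59193 ≈ 52.3265 mm.
Short-edge AOV on the new format = 2·arctan(8.8 / (2 × 52.3265)) = 2·arctan(0.08409) ≈ 9.6131°.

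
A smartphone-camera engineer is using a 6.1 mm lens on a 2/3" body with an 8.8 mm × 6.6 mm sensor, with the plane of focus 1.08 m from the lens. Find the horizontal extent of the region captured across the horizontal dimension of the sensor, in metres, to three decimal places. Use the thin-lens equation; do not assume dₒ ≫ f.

dₒ: 1.08 m = 1080 mm.
Similar triangles through the lens centre give W/dₒ = w/dᵢ; with 1/f = 1/dₒ + 1/dᵢ this gives W = w·(dₒ − f)/f.
W = 8.8 mm × (1080 − 6.1) / 6.1 = 8.8 × 176.0492 ≈ 1549.233 mm = 1.54923 m.

1.549 m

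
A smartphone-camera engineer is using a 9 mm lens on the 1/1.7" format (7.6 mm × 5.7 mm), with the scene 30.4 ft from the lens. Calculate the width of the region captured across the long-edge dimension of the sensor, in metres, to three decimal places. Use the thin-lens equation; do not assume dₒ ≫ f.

7.817 m

dₒ: 30.4 ft × 304.8 mm/ft = 9265.92 mm.
Similar triangles through the lens centre give W/dₒ = w/dᵢ; with 1/f = 1/dₒ + 1/dᵢ this gives W = w·(dₒ − f)/f.
W = 7.6 mm × (9265.92 − 9) / 9 = 7.6 × 1028.5466 ≈ 7816.954 mm = 7.81695 m.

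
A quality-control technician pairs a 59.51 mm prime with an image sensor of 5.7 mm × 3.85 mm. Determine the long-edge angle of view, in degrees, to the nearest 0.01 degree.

5.48°

Angle of view α = 2·arctan(w/2f) with w = 5.7 mm and f = 59.51 mm.
w/2f = 0.04789; arctan(0.04789) ≈ 2.7419°, so α ≈ 5.4837°.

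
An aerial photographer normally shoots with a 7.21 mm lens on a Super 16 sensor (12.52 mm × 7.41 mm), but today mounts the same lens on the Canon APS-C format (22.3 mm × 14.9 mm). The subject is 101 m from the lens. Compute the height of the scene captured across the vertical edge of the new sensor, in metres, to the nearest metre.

209 m

The focal length stays 7.21 mm; the relevant sensor dimension is now h = 14.9 mm. Object distance dₒ = 101 m = 101000 mm.
Thin-lens field height W = h·(dₒ − f)/f = 14.9 × (101000 − 7.21)/7.21 ≈ 208709.094 mm = 208.709 m.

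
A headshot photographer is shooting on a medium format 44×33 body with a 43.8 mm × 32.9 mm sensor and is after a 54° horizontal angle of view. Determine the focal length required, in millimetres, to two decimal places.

From α = 2·arctan(w/2f) we get f = w / (2·tan(α/2)).
With w = 43.8 mm and α/2 = 27°, tan(α/2) ≈ 0.50953, so f ≈ 43.8 / 1.01905 ≈ 42.9812 mm.

42.98 mm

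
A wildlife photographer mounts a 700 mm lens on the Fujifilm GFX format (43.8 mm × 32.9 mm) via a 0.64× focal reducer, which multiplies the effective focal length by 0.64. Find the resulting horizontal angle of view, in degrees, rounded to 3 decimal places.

5.597°

Effective focal length f = 700 × 0.64 = 448 mm.
α = 2·arctan(43.8 / (2 × 448)) = 2·arctan(0.04888) ≈ 5.5972°.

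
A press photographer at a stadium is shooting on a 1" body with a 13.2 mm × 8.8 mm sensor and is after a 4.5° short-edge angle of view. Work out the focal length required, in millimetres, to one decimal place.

112.0 mm

From α = 2·arctan(h/2f) we get f = h / (2·tan(α/2)).
With h = 8.8 mm and α/2 = 2.25°, tan(α/2) ≈ 0.03929, so f ≈ 8.8 / 0.07858 ≈ 111.9875 mm.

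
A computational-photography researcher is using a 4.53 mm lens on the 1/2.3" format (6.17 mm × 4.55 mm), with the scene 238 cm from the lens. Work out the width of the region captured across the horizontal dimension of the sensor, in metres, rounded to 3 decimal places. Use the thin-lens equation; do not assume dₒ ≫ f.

dₒ: 238 cm = 2380 mm.
Similar triangles through the lens centre give W/dₒ = w/dᵢ; with 1/f = 1/dₒ + 1/dᵢ this gives W = w·(dₒ − f)/f.
W = 6.17 mm × (2380 − 4.53) / 4.53 = 6.17 × 524.3863 ≈ 3235.464 mm = 3.23546 m.

3.235 m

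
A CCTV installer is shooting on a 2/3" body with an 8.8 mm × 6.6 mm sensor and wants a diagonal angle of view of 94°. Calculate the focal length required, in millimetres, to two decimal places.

5.13 mm

Sensor diagonal = √(8.8² + 6.6²) = √121.0000 ≈ 11.0000 mm.
From α = 2·arctan(d/2f) we get f = d / (2·tan(α/2)).
With d = 11.0000 mm and α/2 = 47°, tan(α/2) ≈ 1.07237, so f ≈ 11.0000 / 2.14474 ≈ 5.1288 mm.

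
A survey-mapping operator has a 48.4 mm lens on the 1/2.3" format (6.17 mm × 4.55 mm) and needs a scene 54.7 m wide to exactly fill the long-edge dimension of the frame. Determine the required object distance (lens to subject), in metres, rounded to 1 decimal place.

429.1 m

W: 54.7 m = 54700 mm.
Magnification m = w/W = dᵢ/dₒ; combined with 1/f = 1/dₒ + 1/dᵢ this gives dₒ = f·(1 + W/w).
dₒ = 48.4 mm × (1 + 54700/6.17) = 48.4 × 8866.4781 ≈ 429137.541 mm = 429.138 m.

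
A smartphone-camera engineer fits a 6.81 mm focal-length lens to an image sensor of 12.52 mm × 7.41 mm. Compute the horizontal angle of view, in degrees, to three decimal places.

Angle of view α = 2·arctan(w/2f) with w = 12.52 mm and f = 6.81 mm.
w/2f = 0.91924; arctan(0.91924) ≈ 42.5904°, so α ≈ 85.1807°.

85.181°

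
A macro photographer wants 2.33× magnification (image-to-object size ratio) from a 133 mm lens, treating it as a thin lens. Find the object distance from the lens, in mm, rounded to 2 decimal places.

190.08 mm

With m = dᵢ/dₒ and 1/f = 1/dₒ + 1/dᵢ, substituting dᵢ = m·dₒ gives 1/f = (1 + 1/m)/dₒ, hence dₒ = f·(1 + 1/m).
dₒ = 133 × (1 + 1/2.33) = 133 × 1.42918 ≈ 190.082 mm.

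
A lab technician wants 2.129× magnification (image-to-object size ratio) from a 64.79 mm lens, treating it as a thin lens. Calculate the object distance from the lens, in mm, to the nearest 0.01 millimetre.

95.22 mm

With m = dᵢ/dₒ and 1/f = 1/dₒ + 1/dᵢ, substituting dᵢ = m·dₒ gives 1/f = (1 + 1/m)/dₒ, hence dₒ = f·(1 + 1/m).
dₒ = 64.79 × (1 + 1/2.129) = 64.79 × 1.46970 ≈ 95.222 mm.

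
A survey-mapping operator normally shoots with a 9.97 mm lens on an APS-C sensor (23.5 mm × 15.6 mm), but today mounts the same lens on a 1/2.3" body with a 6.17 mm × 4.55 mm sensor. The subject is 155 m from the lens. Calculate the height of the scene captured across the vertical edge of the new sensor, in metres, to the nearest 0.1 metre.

The focal length stays 9.97 mm; the relevant sensor dimension is now h = 4.55 mm. Object distance dₒ = 155 m = 155000 mm.
Thin-lens field height W = h·(dₒ − f)/f = 4.55 × (155000 − 9.97)/9.97 ≈ 70732.662 mm = 70.7327 m.

70.7 m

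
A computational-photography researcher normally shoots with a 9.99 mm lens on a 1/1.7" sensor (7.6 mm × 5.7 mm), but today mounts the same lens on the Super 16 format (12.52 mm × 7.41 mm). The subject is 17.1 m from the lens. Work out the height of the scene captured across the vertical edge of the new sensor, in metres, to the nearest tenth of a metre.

12.7 m

The focal length stays 9.99 mm; the relevant sensor dimension is now h = 7.41 mm. Object distance dₒ = 17.1 m = 17100 mm.
Thin-lens field height W = h·(dₒ − f)/f = 7.41 × (17100 − 9.99)/9.99 ≈ 12676.374 mm = 12.6764 m.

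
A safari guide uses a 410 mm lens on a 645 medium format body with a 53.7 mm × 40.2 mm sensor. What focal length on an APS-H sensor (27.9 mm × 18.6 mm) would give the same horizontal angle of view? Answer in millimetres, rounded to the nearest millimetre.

213 mm

Equal angle of view means equal width/f ratio, so f₂ = f₁ · (width₂/width₁) = 410 × 27.9/53.7.
f₂ = 410 × 0.51955 ≈ 213.017 mm.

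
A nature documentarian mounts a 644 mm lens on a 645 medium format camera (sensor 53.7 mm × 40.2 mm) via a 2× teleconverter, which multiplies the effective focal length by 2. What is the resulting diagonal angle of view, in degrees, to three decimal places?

2.983°

Effective focal length f = 644 × 2 = 1288 mm.
Sensor diagonal = √(53.7² + 40.2²) = √4499.7300 ≈ 67.0800 mm.
α = 2·arctan(67.080 / (2 × 1288)) = 2·arctan(0.02604) ≈ 2.9833°.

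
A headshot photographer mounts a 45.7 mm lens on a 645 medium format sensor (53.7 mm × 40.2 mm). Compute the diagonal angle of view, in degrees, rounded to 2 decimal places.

72.55°

Sensor diagonal = √(53.7² + 40.2²) = √4499.7300 ≈ 67.0800 mm.
Angle of view α = 2·arctan(d/2f) with d = 67.0800 mm and f = 45.7 mm.
d/2f = 0.73392; arctan(0.73392) ≈ 36.2756°, so α ≈ 72.5512°.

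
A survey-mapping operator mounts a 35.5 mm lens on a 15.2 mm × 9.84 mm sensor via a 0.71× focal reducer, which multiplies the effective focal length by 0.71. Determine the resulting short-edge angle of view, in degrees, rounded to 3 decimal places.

22.090°

Effective focal length f = 35.5 × 0.71 = 25.205 mm.
α = 2·arctan(9.84 / (2 × 25.205)) = 2·arctan(0.19520) ≈ 22.0904°.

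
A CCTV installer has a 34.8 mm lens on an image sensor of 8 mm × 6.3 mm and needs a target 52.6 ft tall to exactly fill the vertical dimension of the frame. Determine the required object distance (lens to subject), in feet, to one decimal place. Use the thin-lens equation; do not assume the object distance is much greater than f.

W: 52.6 ft × 304.8 mm/ft = 16032.48 mm.
Magnification m = h/W = dᵢ/dₒ; combined with 1/f = 1/dₒ + 1/dᵢ this gives dₒ = f·(1 + W/h).
dₒ = 34.8 mm × (1 + 16032.5/6.3) = 34.8 × 2545.8380 ≈ 88595.163 mm = 88595.163/304.8 ft = 290.667 ft.

290.7 ft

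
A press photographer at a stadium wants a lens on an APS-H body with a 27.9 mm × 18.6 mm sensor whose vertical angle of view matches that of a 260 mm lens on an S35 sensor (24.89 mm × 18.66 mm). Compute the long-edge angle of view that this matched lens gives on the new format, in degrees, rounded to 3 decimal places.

6.162°

Equal vertical AOV ⇒ f₂ = f₁ · 18.6/18.66 = 260 × 0.99678 ≈ 259.1640 mm.
Long-edge AOV on the new format = 2·arctan(27.9 / (2 × 259.1640)) = 2·arctan(0.05383) ≈ 6.1622°.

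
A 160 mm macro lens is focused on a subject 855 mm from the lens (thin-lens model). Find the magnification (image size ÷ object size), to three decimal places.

0.230×

Thin lens: 1/f = 1/dₒ + 1/dᵢ → 1/dᵢ = 1/160 − 1/855 = 0.0050804 mm⁻¹, so dᵢ ≈ 196.8345 mm.
Magnification m = dᵢ/dₒ = 196.8345/855 ≈ 0.23022.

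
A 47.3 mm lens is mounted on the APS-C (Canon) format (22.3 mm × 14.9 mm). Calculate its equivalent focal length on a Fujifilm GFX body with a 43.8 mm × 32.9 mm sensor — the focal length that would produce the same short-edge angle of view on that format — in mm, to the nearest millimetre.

Equal angle of view means equal height/f ratio, so f₂ = f₁ · (height₂/height₁) = 47.3 × 32.9/14.9.
f₂ = 47.3 × 2.20805 ≈ 104.441 mm.

104 mm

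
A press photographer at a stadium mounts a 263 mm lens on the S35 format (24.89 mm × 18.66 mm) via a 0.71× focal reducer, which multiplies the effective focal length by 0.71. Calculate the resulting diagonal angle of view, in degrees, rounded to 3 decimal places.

Effective focal length f = 263 × 0.71 = 186.73 mm.
Sensor diagonal = √(24.89² + 18.66²) = √967.7077 ≈ 31.1080 mm.
α = 2·arctan(31.108 / (2 × 186.73)) = 2·arctan(0.08330) ≈ 9.5231°.

9.523°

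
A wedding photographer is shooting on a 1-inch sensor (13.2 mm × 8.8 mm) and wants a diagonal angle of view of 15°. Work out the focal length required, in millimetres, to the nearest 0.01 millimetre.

Sensor diagonal = √(13.2² + 8.8²) = √251.6800 ≈ 15.8644 mm.
From α = 2·arctan(d/2f) we get f = d / (2·tan(α/2)).
With d = 15.8644 mm and α/2 = 7.5°, tan(α/2) ≈ 0.13165, so f ≈ 15.8644 / 0.26330 ≈ 60.2511 mm.

60.25 mm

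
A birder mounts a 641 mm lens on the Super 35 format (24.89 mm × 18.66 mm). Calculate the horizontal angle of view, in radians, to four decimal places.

0.0388 rad

Angle of view α = 2·arctan(w/2f) with w = 24.89 mm and f = 641 mm.
w/2f = 0.01941; arctan(0.01941) ≈ 0.0194 rad, so α ≈ 0.0388 rad.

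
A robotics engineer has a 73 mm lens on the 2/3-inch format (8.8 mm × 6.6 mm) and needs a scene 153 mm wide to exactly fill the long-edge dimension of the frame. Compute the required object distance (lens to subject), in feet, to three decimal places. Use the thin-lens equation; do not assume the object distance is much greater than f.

Magnification m = w/W = dᵢ/dₒ; combined with 1/f = 1/dₒ + 1/dᵢ this gives dₒ = f·(1 + W/w).
dₒ = 73 mm × (1 + 153/8.8) = 73 × 18.3864 ≈ 1342.205 mm = 1342.205/304.8 ft = 4.40356 ft.

4.404 ft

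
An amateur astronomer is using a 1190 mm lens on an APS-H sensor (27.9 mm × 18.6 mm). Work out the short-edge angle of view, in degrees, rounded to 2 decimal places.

0.90°

Angle of view α = 2·arctan(h/2f) with h = 18.6 mm and f = 1190 mm.
h/2f = 0.00782; arctan(0.00782) ≈ 0.4478°, so α ≈ 0.8955°.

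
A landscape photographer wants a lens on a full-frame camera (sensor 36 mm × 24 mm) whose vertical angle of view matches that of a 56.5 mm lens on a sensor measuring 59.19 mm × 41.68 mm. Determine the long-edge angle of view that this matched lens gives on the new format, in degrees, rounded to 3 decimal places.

57.909°

Equal vertical AOV ⇒ f₂ = f₁ · 24/41.68 = 56.5 × 0.57582 ≈ 32.5336 mm.
Long-edge AOV on the new format = 2·arctan(36 / (2 × 32.5336)) = 2·arctan(0.55327) ≈ 57.9093°.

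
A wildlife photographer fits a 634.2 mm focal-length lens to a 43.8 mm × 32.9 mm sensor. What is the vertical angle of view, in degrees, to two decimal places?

Angle of view α = 2·arctan(h/2f) with h = 32.9 mm and f = 634.2 mm.
h/2f = 0.02594; arctan(0.02594) ≈ 1.4858°, so α ≈ 2.9716°.

2.97°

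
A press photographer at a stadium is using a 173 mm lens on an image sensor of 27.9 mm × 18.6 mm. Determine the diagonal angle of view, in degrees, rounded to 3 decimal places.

Sensor diagonal = √(27.9² + 18.6²) = √1124.3700 ≈ 33.5316 mm.
Angle of view α = 2·arctan(d/2f) with d = 33.5316 mm and f = 173 mm.
d/2f = 0.09691; arctan(0.09691) ≈ 5.5354°, so α ≈ 11.0707°.

11.071°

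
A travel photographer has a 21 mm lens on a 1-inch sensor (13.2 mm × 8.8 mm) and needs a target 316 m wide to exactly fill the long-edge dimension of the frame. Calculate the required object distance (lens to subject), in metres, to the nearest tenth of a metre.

W: 316 m = 316000 mm.
Magnification m = w/W = dᵢ/dₒ; combined with 1/f = 1/dₒ + 1/dᵢ this gives dₒ = f·(1 + W/w).
dₒ = 21 mm × (1 + 316000/13.2) = 21 × 23940.3939 ≈ 502748.273 mm = 502.748 m.

502.7 m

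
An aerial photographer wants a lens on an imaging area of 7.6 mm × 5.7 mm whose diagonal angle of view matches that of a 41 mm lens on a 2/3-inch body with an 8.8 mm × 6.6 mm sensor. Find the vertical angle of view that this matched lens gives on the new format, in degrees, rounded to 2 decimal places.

Sensor diagonal = √(8.8² + 6.6²) = √121.0000 ≈ 11.0000 mm.
Sensor diagonal = √(7.6² + 5.7²) = √90.2500 ≈ 9.5000 mm.
Equal diagonal AOV ⇒ f₂ = f₁ · 9.5000/11.0000 = 41 × 0.86364 ≈ 35.4091 mm.
Vertical AOV on the new format = 2·arctan(5.7 / (2 × 35.4091)) = 2·arctan(0.08049) ≈ 9.2034°.

9.20°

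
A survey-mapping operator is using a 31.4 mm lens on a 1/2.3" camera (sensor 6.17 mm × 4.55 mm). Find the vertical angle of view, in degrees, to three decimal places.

8.288°

Angle of view α = 2·arctan(h/2f) with h = 4.55 mm and f = 31.4 mm.
h/2f = 0.07245; arctan(0.07245) ≈ 4.1440°, so α ≈ 8.2879°.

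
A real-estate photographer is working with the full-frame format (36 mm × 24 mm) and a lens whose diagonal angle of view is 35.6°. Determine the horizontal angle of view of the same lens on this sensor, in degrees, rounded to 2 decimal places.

Sensor diagonal = √(36² + 24²) = √1872.0000 ≈ 43.2666 mm.
From the diagonal AOV: f = 43.2666 / (2·tan(17.8°)) = 43.2666 / 0.64213 ≈ 67.3799 mm.
Horizontal AOV = 2·arctan(36 / (2 × 67.3799)) = 2·arctan(0.26714) ≈ 29.9137°.

29.91°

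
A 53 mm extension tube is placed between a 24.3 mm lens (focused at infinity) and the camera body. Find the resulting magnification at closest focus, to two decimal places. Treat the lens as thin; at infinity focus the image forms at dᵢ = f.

2.18×

The tube moves the image plane from f to f + e, so dᵢ = 24.3 + 53 = 77.3 mm. Focus is achieved when 1/f = 1/dₒ + 1/dᵢ, giving dₒ = 1/(1/f − 1/(f+e)).
Magnification m = dᵢ/dₒ = (f+e)·(1/f − 1/(f+e)) = e/f = 53/24.3 ≈ 2.1811.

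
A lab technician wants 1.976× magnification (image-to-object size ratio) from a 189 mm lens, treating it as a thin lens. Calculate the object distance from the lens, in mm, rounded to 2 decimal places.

284.65 mm

With m = dᵢ/dₒ and 1/f = 1/dₒ + 1/dᵢ, substituting dᵢ = m·dₒ gives 1/f = (1 + 1/m)/dₒ, hence dₒ = f·(1 + 1/m).
dₒ = 189 × (1 + 1/1.976) = 189 × 1.50607 ≈ 284.648 mm.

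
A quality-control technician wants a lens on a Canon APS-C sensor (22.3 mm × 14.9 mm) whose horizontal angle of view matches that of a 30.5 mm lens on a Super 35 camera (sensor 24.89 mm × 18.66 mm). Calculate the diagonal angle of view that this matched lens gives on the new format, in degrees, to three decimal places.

Equal horizontal AOV ⇒ f₂ = f₁ · 22.3/24.89 = 30.5 × 0.89594 ≈ 27.3262 mm.
Sensor diagonal = √(22.3² + 14.9²) = √719.3000 ≈ 26.8198 mm.
Diagonal AOV on the new format = 2·arctan(26.8198 / (2 × 27.3262)) = 2·arctan(0.49073) ≈ 52.2774°.

52.277°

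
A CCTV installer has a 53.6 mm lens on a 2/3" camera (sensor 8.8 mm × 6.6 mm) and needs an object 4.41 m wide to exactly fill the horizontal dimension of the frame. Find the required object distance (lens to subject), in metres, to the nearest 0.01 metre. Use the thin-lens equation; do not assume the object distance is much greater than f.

W: 4.41 m = 4410 mm.
Magnification m = w/W = dᵢ/dₒ; combined with 1/f = 1/dₒ + 1/dᵢ this gives dₒ = f·(1 + W/w).
dₒ = 53.6 mm × (1 + 4410/8.8) = 53.6 × 502.1364 ≈ 26914.509 mm = 26.9145 m.

26.91 m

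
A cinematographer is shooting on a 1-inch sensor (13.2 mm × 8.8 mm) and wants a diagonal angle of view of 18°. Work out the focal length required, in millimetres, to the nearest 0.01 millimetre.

Sensor diagonal = √(13.2² + 8.8²) = √251.6800 ≈ 15.8644 mm.
From α = 2·arctan(d/2f) we get f = d / (2·tan(α/2)).
With d = 15.8644 mm and α/2 = 9°, tan(α/2) ≈ 0.15838, so f ≈ 15.8644 / 0.31677 ≈ 50.0820 mm.

50.08 mm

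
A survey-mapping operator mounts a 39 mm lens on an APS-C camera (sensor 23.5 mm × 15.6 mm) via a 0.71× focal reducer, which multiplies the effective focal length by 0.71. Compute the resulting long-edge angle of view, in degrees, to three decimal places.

Effective focal length f = 39 × 0.71 = 27.69 mm.
α = 2·arctan(23.5 / (2 × 27.69)) = 2·arctan(0.42434) ≈ 45.9870°.

45.987°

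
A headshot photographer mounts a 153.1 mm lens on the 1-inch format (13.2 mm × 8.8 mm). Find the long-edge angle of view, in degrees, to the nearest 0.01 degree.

Angle of view α = 2·arctan(w/2f) with w = 13.2 mm and f = 153.1 mm.
w/2f = 0.04311; arctan(0.04311) ≈ 2.4684°, so α ≈ 4.9369°.

4.94°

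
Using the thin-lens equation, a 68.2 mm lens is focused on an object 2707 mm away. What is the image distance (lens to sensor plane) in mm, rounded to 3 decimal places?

69.963 mm

1/dᵢ = 1/f − 1/dₒ = 1/68.2 − 1/2707 = 0.0142933 mm⁻¹.
dᵢ = 1/0.0142933 ≈ 69.9626 mm.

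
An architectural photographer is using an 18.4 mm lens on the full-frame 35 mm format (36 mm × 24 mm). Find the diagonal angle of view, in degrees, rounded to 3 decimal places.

99.235°

Sensor diagonal = √(36² + 24²) = √1872.0000 ≈ 43.2666 mm.
Angle of view α = 2·arctan(d/2f) with d = 43.2666 mm and f = 18.4 mm.
d/2f = 1.17572; arctan(1.17572) ≈ 49.6175°, so α ≈ 99.2350°.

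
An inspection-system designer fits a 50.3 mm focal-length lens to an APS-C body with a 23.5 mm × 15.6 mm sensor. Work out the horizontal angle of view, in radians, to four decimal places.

Angle of view α = 2·arctan(w/2f) with w = 23.5 mm and f = 50.3 mm.
w/2f = 0.23360; arctan(0.23360) ≈ 0.2295 rad, so α ≈ 0.4590 rad.

0.4590 rad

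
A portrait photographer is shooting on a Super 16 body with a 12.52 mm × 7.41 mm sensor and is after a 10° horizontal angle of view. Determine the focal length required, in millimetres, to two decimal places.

From α = 2·arctan(w/2f) we get f = w / (2·tan(α/2)).
With w = 12.52 mm and α/2 = 5°, tan(α/2) ≈ 0.08749, so f ≈ 12.52 / 0.17498 ≈ 71.5521 mm.

71.55 mm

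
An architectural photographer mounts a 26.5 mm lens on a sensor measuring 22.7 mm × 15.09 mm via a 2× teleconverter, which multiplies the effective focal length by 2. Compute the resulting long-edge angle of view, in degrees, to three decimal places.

24.175°

Effective focal length f = 26.5 × 2 = 53 mm.
α = 2·arctan(22.7 / (2 × 53)) = 2·arctan(0.21415) ≈ 24.1747°.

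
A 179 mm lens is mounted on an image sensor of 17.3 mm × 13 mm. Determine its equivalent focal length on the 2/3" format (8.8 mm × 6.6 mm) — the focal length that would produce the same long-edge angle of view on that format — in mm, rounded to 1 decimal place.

91.1 mm

Equal angle of view means equal width/f ratio, so f₂ = f₁ · (width₂/width₁) = 179 × 8.8/17.3.
f₂ = 179 × 0.50867 ≈ 91.052 mm.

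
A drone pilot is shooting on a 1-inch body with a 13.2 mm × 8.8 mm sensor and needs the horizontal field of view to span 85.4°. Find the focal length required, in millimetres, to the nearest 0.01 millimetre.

7.15 mm

From α = 2·arctan(w/2f) we get f = w / (2·tan(α/2)).
With w = 13.2 mm and α/2 = 42.7°, tan(α/2) ≈ 0.92277, so f ≈ 13.2 / 1.84555 ≈ 7.1524 mm.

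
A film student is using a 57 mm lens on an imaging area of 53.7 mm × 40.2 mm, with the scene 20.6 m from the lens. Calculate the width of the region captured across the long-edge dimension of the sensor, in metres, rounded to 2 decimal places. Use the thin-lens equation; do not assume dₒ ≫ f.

dₒ: 20.6 m = 20600 mm.
Similar triangles through the lens centre give W/dₒ = w/dᵢ; with 1/f = 1/dₒ + 1/dᵢ this gives W = w·(dₒ − f)/f.
W = 53.7 mm × (20600 − 57) / 57 = 53.7 × 360.4035 ≈ 19353.668 mm = 19.3537 m.

19.35 m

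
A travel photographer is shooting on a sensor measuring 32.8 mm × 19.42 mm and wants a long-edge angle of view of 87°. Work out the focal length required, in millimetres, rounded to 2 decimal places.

17.28 mm

From α = 2·arctan(w/2f) we get f = w / (2·tan(α/2)).
With w = 32.8 mm and α/2 = 43.5°, tan(α/2) ≈ 0.94896, so f ≈ 32.8 / 1.89793 ≈ 17.2820 mm.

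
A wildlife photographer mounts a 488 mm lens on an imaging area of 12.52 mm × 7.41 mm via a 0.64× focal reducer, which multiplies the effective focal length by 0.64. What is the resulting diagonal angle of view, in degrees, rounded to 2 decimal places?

Effective focal length f = 488 × 0.64 = 312.32 mm.
Sensor diagonal = √(12.52² + 7.41²) = √211.6585 ≈ 14.5485 mm.
α = 2·arctan(14.548 / (2 × 312.32)) = 2·arctan(0.02329) ≈ 2.6685°.

2.67°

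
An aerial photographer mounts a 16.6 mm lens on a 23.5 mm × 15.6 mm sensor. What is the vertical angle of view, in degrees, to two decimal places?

50.34°

Angle of view α = 2·arctan(h/2f) with h = 15.6 mm and f = 16.6 mm.
h/2f = 0.46988; arctan(0.46988) ≈ 25.1679°, so α ≈ 50.3357°.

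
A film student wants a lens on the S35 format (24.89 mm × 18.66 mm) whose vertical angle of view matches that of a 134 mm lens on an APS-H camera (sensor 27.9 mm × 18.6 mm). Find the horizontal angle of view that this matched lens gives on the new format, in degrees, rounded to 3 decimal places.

Equal vertical AOV ⇒ f₂ = f₁ · 18.66/18.6 = 134 × 1.00323 ≈ 134.4323 mm.
Horizontal AOV on the new format = 2·arctan(24.89 / (2 × 134.4323)) = 2·arctan(0.09257) ≈ 10.5781°.

10.578°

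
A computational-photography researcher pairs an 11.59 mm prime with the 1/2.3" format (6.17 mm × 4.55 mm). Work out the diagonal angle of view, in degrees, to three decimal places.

36.601°

Sensor diagonal = √(6.17² + 4.55²) = √58.7714 ≈ 7.6663 mm.
Angle of view α = 2·arctan(d/2f) with d = 7.6663 mm and f = 11.59 mm.
d/2f = 0.33073; arctan(0.33073) ≈ 18.3004°, so α ≈ 36.6009°.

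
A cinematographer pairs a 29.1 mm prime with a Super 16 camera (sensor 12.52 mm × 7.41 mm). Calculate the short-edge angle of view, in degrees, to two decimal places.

Angle of view α = 2·arctan(h/2f) with h = 7.41 mm and f = 29.1 mm.
h/2f = 0.12732; arctan(0.12732) ≈ 7.2558°, so α ≈ 14.5117°.

14.51°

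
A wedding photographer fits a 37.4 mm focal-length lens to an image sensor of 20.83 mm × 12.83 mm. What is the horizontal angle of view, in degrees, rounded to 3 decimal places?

31.122°

Angle of view α = 2·arctan(w/2f) with w = 20.83 mm and f = 37.4 mm.
w/2f = 0.27848; arctan(0.27848) ≈ 15.5612°, so α ≈ 31.1225°.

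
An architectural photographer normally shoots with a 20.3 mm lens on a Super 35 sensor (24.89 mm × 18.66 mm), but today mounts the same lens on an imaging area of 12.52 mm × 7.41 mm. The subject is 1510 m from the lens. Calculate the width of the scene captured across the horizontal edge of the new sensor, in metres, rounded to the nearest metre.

The focal length stays 20.3 mm; the relevant sensor dimension is now w = 12.52 mm. Object distance dₒ = 1510 m = 1.51e+06 mm.
Thin-lens field width W = w·(dₒ − f)/f = 12.52 × (1.51e+06 − 20.3)/20.3 ≈ 931278.120 mm = 931.278 m.

931 m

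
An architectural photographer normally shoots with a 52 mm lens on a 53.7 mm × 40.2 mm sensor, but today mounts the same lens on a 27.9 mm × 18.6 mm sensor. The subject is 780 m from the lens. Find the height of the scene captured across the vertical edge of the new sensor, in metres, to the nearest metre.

The focal length stays 52 mm; the relevant sensor dimension is now h = 18.6 mm. Object distance dₒ = 780 m = 780000 mm.
Thin-lens field height W = h·(dₒ − f)/f = 18.6 × (780000 − 52)/52 ≈ 278981.400 mm = 278.981 m.

279 m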